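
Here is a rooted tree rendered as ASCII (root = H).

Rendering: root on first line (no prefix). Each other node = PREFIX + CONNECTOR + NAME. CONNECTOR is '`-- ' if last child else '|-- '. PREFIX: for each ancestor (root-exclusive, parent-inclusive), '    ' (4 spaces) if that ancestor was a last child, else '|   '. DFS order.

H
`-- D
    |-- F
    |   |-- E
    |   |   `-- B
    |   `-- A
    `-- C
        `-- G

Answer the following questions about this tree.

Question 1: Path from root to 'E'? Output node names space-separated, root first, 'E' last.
Answer: H D F E

Derivation:
Walk down from root: H -> D -> F -> E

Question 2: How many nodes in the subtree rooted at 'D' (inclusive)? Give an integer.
Subtree rooted at D contains: A, B, C, D, E, F, G
Count = 7

Answer: 7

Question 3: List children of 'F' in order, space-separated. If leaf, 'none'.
Answer: E A

Derivation:
Node F's children (from adjacency): E, A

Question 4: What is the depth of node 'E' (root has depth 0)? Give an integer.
Path from root to E: H -> D -> F -> E
Depth = number of edges = 3

Answer: 3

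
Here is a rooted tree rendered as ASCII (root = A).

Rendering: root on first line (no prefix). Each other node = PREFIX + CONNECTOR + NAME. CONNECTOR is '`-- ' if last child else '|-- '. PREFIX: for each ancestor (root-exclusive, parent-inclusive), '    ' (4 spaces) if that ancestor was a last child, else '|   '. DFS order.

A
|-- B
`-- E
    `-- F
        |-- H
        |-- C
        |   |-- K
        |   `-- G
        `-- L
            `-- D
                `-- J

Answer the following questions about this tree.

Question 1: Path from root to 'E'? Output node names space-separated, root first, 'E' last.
Answer: A E

Derivation:
Walk down from root: A -> E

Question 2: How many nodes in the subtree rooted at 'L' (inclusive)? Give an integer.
Answer: 3

Derivation:
Subtree rooted at L contains: D, J, L
Count = 3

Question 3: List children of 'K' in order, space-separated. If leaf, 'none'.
Answer: none

Derivation:
Node K's children (from adjacency): (leaf)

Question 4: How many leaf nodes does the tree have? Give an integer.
Answer: 5

Derivation:
Leaves (nodes with no children): B, G, H, J, K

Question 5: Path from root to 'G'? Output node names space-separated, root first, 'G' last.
Walk down from root: A -> E -> F -> C -> G

Answer: A E F C G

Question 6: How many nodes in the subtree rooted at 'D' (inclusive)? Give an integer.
Answer: 2

Derivation:
Subtree rooted at D contains: D, J
Count = 2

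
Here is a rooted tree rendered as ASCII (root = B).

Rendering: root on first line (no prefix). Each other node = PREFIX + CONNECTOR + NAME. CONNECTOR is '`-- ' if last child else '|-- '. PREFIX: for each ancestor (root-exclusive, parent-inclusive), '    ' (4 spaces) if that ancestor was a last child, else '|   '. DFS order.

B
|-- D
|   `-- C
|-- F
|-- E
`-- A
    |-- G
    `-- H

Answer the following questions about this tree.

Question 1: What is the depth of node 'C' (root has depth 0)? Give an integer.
Path from root to C: B -> D -> C
Depth = number of edges = 2

Answer: 2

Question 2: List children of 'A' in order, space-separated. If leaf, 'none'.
Node A's children (from adjacency): G, H

Answer: G H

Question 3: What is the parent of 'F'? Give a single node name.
Answer: B

Derivation:
Scan adjacency: F appears as child of B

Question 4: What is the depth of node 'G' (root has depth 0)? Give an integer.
Path from root to G: B -> A -> G
Depth = number of edges = 2

Answer: 2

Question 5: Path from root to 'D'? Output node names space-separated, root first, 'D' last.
Answer: B D

Derivation:
Walk down from root: B -> D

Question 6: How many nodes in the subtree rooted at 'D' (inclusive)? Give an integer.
Answer: 2

Derivation:
Subtree rooted at D contains: C, D
Count = 2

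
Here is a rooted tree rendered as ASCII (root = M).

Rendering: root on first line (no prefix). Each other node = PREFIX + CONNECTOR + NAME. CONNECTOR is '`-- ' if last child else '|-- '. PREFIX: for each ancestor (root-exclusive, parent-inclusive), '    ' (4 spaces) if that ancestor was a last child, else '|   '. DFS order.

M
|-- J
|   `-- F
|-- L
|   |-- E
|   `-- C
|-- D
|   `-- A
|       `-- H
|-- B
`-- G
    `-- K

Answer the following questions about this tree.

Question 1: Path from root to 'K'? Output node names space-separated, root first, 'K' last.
Answer: M G K

Derivation:
Walk down from root: M -> G -> K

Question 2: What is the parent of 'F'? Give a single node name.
Answer: J

Derivation:
Scan adjacency: F appears as child of J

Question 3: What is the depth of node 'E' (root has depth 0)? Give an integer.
Answer: 2

Derivation:
Path from root to E: M -> L -> E
Depth = number of edges = 2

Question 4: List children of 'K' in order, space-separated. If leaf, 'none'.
Answer: none

Derivation:
Node K's children (from adjacency): (leaf)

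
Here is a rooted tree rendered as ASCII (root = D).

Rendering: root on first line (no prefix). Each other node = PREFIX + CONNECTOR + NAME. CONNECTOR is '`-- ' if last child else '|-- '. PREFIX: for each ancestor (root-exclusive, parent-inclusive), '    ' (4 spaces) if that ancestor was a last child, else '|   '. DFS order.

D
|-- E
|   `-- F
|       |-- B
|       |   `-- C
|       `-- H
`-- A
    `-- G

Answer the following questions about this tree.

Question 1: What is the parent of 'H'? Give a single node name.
Scan adjacency: H appears as child of F

Answer: F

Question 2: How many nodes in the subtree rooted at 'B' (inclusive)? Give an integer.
Answer: 2

Derivation:
Subtree rooted at B contains: B, C
Count = 2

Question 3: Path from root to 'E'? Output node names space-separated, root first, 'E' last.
Answer: D E

Derivation:
Walk down from root: D -> E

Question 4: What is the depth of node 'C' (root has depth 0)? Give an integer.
Answer: 4

Derivation:
Path from root to C: D -> E -> F -> B -> C
Depth = number of edges = 4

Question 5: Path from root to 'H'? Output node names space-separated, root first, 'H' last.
Answer: D E F H

Derivation:
Walk down from root: D -> E -> F -> H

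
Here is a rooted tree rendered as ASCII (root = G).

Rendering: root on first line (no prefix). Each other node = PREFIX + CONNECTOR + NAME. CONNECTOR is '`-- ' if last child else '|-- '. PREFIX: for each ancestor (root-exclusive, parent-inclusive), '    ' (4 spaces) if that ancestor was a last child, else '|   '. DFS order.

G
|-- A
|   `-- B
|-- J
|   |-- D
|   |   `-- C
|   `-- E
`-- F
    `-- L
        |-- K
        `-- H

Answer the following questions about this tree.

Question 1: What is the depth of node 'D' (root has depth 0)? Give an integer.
Answer: 2

Derivation:
Path from root to D: G -> J -> D
Depth = number of edges = 2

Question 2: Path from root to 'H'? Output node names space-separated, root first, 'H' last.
Answer: G F L H

Derivation:
Walk down from root: G -> F -> L -> H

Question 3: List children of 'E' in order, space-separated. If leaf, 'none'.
Node E's children (from adjacency): (leaf)

Answer: none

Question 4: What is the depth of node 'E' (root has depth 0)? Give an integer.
Answer: 2

Derivation:
Path from root to E: G -> J -> E
Depth = number of edges = 2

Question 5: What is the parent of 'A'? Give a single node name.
Answer: G

Derivation:
Scan adjacency: A appears as child of G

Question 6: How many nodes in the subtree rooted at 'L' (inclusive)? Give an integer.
Answer: 3

Derivation:
Subtree rooted at L contains: H, K, L
Count = 3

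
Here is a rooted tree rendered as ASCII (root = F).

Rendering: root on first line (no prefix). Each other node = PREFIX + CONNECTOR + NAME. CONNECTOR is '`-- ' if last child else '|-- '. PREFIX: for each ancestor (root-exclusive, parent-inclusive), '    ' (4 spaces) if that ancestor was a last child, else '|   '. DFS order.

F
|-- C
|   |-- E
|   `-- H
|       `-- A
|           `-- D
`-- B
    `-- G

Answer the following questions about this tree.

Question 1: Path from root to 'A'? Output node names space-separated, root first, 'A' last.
Walk down from root: F -> C -> H -> A

Answer: F C H A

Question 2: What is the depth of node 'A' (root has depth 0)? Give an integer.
Path from root to A: F -> C -> H -> A
Depth = number of edges = 3

Answer: 3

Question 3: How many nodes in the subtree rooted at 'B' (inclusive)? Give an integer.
Subtree rooted at B contains: B, G
Count = 2

Answer: 2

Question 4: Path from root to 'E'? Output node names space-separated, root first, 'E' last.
Walk down from root: F -> C -> E

Answer: F C E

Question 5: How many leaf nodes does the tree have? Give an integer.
Leaves (nodes with no children): D, E, G

Answer: 3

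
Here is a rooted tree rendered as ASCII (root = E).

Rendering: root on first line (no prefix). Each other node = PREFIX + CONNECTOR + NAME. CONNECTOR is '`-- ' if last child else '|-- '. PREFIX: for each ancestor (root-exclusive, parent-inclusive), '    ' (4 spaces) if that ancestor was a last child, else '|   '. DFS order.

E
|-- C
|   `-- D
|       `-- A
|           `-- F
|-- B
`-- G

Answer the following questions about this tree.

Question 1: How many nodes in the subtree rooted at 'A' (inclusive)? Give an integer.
Subtree rooted at A contains: A, F
Count = 2

Answer: 2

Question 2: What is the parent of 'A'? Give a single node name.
Answer: D

Derivation:
Scan adjacency: A appears as child of D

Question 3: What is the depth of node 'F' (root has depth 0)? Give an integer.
Answer: 4

Derivation:
Path from root to F: E -> C -> D -> A -> F
Depth = number of edges = 4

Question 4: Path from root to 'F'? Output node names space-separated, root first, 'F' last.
Answer: E C D A F

Derivation:
Walk down from root: E -> C -> D -> A -> F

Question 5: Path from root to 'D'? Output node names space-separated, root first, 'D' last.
Answer: E C D

Derivation:
Walk down from root: E -> C -> D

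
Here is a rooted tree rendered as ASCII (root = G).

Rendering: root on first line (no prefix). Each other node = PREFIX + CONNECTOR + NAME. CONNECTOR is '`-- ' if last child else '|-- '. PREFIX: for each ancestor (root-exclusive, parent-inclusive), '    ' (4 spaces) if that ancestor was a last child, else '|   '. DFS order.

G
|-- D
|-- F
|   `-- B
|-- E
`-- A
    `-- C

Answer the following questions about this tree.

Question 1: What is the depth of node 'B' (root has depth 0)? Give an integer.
Answer: 2

Derivation:
Path from root to B: G -> F -> B
Depth = number of edges = 2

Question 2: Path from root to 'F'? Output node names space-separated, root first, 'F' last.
Answer: G F

Derivation:
Walk down from root: G -> F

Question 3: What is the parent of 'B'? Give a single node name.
Answer: F

Derivation:
Scan adjacency: B appears as child of F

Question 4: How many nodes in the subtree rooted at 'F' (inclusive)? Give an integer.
Subtree rooted at F contains: B, F
Count = 2

Answer: 2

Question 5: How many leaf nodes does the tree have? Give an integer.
Answer: 4

Derivation:
Leaves (nodes with no children): B, C, D, E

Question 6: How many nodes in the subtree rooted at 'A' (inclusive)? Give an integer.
Answer: 2

Derivation:
Subtree rooted at A contains: A, C
Count = 2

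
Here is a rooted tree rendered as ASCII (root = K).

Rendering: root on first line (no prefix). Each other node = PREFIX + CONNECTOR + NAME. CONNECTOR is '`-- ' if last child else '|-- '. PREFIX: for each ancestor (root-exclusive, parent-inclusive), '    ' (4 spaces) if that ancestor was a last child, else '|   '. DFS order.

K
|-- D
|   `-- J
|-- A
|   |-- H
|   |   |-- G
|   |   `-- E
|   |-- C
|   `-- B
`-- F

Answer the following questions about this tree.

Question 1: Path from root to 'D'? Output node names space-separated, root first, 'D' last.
Walk down from root: K -> D

Answer: K D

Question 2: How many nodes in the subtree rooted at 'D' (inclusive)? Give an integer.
Answer: 2

Derivation:
Subtree rooted at D contains: D, J
Count = 2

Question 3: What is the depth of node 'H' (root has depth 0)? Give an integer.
Answer: 2

Derivation:
Path from root to H: K -> A -> H
Depth = number of edges = 2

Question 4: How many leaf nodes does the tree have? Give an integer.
Leaves (nodes with no children): B, C, E, F, G, J

Answer: 6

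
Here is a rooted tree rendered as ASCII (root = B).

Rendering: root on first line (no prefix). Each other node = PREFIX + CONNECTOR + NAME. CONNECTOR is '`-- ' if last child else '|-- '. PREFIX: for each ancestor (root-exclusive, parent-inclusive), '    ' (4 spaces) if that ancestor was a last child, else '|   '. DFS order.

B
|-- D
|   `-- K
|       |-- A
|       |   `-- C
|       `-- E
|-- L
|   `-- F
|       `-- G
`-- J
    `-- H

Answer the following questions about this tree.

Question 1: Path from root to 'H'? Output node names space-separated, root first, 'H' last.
Answer: B J H

Derivation:
Walk down from root: B -> J -> H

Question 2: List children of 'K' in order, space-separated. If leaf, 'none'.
Answer: A E

Derivation:
Node K's children (from adjacency): A, E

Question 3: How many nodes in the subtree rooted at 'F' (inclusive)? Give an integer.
Subtree rooted at F contains: F, G
Count = 2

Answer: 2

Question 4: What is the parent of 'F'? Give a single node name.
Scan adjacency: F appears as child of L

Answer: L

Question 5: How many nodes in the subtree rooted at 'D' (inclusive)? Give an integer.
Answer: 5

Derivation:
Subtree rooted at D contains: A, C, D, E, K
Count = 5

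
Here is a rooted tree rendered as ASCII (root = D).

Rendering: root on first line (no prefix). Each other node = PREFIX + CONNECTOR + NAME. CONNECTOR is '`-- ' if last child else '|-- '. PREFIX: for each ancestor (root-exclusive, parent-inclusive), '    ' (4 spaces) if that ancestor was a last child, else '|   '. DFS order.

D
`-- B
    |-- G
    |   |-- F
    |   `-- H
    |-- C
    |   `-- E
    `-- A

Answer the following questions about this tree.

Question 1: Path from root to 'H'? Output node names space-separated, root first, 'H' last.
Answer: D B G H

Derivation:
Walk down from root: D -> B -> G -> H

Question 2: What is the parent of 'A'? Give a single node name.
Scan adjacency: A appears as child of B

Answer: B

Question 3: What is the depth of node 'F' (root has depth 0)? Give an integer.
Answer: 3

Derivation:
Path from root to F: D -> B -> G -> F
Depth = number of edges = 3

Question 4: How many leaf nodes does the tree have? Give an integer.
Answer: 4

Derivation:
Leaves (nodes with no children): A, E, F, H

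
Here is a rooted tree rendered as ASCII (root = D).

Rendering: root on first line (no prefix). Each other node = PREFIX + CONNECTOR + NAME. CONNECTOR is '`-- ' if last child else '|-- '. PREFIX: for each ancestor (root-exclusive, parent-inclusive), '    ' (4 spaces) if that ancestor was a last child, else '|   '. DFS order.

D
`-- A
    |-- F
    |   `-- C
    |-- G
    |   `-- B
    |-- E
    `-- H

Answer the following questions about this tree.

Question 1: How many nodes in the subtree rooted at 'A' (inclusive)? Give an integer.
Answer: 7

Derivation:
Subtree rooted at A contains: A, B, C, E, F, G, H
Count = 7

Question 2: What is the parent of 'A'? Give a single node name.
Answer: D

Derivation:
Scan adjacency: A appears as child of D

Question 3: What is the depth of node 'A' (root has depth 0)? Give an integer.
Path from root to A: D -> A
Depth = number of edges = 1

Answer: 1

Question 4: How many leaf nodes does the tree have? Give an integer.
Answer: 4

Derivation:
Leaves (nodes with no children): B, C, E, H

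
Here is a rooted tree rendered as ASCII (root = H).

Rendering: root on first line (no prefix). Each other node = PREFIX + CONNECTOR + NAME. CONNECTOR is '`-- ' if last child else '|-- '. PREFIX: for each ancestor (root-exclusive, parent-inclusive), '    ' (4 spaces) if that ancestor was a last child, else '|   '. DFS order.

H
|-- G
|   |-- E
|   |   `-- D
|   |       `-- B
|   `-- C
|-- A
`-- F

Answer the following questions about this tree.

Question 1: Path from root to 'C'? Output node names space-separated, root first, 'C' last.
Walk down from root: H -> G -> C

Answer: H G C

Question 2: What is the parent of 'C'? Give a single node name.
Scan adjacency: C appears as child of G

Answer: G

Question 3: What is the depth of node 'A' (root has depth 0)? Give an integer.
Path from root to A: H -> A
Depth = number of edges = 1

Answer: 1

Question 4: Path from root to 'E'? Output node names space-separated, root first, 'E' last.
Answer: H G E

Derivation:
Walk down from root: H -> G -> E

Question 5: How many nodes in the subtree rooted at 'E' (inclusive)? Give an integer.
Answer: 3

Derivation:
Subtree rooted at E contains: B, D, E
Count = 3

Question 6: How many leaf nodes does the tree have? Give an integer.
Answer: 4

Derivation:
Leaves (nodes with no children): A, B, C, F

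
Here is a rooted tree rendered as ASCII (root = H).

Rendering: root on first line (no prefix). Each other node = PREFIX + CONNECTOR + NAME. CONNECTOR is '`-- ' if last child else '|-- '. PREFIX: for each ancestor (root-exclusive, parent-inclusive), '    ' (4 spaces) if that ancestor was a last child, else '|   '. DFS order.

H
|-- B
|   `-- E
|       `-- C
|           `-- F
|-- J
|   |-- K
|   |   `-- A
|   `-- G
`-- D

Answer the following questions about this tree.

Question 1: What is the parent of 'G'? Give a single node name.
Answer: J

Derivation:
Scan adjacency: G appears as child of J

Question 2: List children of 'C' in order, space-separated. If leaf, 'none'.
Node C's children (from adjacency): F

Answer: F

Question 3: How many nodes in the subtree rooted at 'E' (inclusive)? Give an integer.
Answer: 3

Derivation:
Subtree rooted at E contains: C, E, F
Count = 3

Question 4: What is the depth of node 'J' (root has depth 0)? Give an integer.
Answer: 1

Derivation:
Path from root to J: H -> J
Depth = number of edges = 1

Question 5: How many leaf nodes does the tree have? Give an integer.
Leaves (nodes with no children): A, D, F, G

Answer: 4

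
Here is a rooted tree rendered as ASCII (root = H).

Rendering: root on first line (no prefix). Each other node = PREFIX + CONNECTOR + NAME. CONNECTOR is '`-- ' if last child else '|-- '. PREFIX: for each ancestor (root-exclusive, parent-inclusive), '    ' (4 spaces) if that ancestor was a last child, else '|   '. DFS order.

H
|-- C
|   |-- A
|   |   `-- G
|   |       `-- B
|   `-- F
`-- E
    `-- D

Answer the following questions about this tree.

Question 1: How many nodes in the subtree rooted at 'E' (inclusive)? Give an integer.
Answer: 2

Derivation:
Subtree rooted at E contains: D, E
Count = 2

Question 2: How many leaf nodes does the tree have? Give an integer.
Leaves (nodes with no children): B, D, F

Answer: 3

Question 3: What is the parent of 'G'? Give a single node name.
Answer: A

Derivation:
Scan adjacency: G appears as child of A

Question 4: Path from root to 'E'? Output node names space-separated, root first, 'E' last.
Answer: H E

Derivation:
Walk down from root: H -> E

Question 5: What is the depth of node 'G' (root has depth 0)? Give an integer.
Path from root to G: H -> C -> A -> G
Depth = number of edges = 3

Answer: 3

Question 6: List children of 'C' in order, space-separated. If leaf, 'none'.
Node C's children (from adjacency): A, F

Answer: A F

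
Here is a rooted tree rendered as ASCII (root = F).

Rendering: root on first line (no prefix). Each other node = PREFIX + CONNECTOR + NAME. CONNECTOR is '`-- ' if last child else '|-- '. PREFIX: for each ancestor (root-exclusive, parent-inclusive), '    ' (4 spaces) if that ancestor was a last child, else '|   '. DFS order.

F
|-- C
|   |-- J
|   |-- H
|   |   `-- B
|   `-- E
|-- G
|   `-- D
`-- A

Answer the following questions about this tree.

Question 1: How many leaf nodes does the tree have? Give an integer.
Answer: 5

Derivation:
Leaves (nodes with no children): A, B, D, E, J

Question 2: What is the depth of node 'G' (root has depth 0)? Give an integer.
Path from root to G: F -> G
Depth = number of edges = 1

Answer: 1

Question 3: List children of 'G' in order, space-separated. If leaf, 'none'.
Answer: D

Derivation:
Node G's children (from adjacency): D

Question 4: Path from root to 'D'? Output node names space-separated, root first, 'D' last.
Walk down from root: F -> G -> D

Answer: F G D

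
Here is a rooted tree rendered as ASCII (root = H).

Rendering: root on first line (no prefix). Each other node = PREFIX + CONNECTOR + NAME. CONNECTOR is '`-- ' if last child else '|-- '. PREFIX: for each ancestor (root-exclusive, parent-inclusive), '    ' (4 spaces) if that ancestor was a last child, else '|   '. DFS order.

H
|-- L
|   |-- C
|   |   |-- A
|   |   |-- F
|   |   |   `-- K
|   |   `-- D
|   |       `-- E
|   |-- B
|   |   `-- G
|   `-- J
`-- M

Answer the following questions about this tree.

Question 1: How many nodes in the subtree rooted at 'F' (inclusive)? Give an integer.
Subtree rooted at F contains: F, K
Count = 2

Answer: 2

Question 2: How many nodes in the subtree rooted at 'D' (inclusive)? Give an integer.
Answer: 2

Derivation:
Subtree rooted at D contains: D, E
Count = 2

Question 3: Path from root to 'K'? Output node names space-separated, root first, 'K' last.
Walk down from root: H -> L -> C -> F -> K

Answer: H L C F K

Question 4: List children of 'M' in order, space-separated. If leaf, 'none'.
Answer: none

Derivation:
Node M's children (from adjacency): (leaf)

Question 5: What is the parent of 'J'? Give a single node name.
Scan adjacency: J appears as child of L

Answer: L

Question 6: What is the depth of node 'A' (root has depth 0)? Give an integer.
Answer: 3

Derivation:
Path from root to A: H -> L -> C -> A
Depth = number of edges = 3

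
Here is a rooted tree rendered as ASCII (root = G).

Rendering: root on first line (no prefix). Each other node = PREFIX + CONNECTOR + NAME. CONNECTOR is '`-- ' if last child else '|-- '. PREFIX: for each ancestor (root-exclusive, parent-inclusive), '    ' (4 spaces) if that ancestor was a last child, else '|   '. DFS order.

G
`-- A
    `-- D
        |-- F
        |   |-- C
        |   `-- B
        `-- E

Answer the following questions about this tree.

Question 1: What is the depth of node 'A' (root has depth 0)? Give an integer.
Answer: 1

Derivation:
Path from root to A: G -> A
Depth = number of edges = 1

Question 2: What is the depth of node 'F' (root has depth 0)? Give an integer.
Path from root to F: G -> A -> D -> F
Depth = number of edges = 3

Answer: 3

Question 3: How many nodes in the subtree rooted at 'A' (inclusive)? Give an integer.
Subtree rooted at A contains: A, B, C, D, E, F
Count = 6

Answer: 6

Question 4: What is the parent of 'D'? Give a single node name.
Answer: A

Derivation:
Scan adjacency: D appears as child of A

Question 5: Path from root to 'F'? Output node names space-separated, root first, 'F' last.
Walk down from root: G -> A -> D -> F

Answer: G A D F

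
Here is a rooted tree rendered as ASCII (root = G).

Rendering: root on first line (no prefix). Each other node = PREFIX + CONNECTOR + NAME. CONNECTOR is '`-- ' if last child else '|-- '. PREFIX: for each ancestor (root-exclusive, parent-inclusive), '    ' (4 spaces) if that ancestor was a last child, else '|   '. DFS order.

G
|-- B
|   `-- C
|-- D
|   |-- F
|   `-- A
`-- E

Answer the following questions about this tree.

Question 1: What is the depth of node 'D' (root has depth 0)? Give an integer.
Path from root to D: G -> D
Depth = number of edges = 1

Answer: 1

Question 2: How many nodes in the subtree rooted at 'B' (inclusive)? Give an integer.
Answer: 2

Derivation:
Subtree rooted at B contains: B, C
Count = 2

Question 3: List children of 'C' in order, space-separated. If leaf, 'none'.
Node C's children (from adjacency): (leaf)

Answer: none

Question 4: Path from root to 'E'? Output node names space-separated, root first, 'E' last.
Walk down from root: G -> E

Answer: G E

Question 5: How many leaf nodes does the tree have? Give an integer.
Leaves (nodes with no children): A, C, E, F

Answer: 4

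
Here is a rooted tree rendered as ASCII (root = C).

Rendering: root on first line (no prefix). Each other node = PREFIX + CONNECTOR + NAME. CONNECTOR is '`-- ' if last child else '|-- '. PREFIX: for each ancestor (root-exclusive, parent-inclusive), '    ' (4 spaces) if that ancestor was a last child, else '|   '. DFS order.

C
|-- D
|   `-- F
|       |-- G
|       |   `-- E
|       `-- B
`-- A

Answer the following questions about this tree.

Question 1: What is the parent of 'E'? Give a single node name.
Answer: G

Derivation:
Scan adjacency: E appears as child of G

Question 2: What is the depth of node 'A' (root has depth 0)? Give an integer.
Answer: 1

Derivation:
Path from root to A: C -> A
Depth = number of edges = 1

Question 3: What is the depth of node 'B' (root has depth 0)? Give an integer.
Answer: 3

Derivation:
Path from root to B: C -> D -> F -> B
Depth = number of edges = 3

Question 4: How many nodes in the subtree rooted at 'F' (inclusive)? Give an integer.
Answer: 4

Derivation:
Subtree rooted at F contains: B, E, F, G
Count = 4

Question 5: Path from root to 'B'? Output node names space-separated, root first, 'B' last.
Walk down from root: C -> D -> F -> B

Answer: C D F B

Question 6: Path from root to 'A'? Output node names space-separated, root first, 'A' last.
Walk down from root: C -> A

Answer: C A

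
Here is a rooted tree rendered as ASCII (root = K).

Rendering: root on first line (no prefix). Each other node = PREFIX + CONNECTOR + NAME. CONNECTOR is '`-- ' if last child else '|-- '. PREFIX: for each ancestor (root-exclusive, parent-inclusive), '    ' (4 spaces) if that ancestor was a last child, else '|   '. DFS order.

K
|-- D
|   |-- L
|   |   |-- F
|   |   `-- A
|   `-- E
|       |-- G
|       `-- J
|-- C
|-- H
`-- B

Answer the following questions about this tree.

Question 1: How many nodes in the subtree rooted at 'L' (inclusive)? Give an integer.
Subtree rooted at L contains: A, F, L
Count = 3

Answer: 3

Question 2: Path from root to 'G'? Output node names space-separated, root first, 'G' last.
Walk down from root: K -> D -> E -> G

Answer: K D E G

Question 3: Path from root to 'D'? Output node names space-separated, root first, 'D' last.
Walk down from root: K -> D

Answer: K D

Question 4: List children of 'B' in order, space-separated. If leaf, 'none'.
Answer: none

Derivation:
Node B's children (from adjacency): (leaf)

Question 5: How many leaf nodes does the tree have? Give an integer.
Answer: 7

Derivation:
Leaves (nodes with no children): A, B, C, F, G, H, J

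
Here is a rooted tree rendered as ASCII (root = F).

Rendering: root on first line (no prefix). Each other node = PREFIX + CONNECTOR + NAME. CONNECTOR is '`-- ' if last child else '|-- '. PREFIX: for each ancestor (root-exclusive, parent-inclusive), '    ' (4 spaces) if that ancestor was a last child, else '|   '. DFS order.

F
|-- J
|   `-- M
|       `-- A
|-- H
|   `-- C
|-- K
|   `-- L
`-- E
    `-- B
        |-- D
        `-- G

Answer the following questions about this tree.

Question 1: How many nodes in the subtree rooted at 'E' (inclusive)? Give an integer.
Answer: 4

Derivation:
Subtree rooted at E contains: B, D, E, G
Count = 4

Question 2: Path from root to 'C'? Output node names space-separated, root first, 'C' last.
Walk down from root: F -> H -> C

Answer: F H C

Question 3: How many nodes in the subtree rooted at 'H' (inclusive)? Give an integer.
Answer: 2

Derivation:
Subtree rooted at H contains: C, H
Count = 2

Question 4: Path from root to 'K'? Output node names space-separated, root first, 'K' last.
Walk down from root: F -> K

Answer: F K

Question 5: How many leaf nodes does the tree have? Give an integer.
Leaves (nodes with no children): A, C, D, G, L

Answer: 5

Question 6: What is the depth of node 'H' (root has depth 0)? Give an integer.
Path from root to H: F -> H
Depth = number of edges = 1

Answer: 1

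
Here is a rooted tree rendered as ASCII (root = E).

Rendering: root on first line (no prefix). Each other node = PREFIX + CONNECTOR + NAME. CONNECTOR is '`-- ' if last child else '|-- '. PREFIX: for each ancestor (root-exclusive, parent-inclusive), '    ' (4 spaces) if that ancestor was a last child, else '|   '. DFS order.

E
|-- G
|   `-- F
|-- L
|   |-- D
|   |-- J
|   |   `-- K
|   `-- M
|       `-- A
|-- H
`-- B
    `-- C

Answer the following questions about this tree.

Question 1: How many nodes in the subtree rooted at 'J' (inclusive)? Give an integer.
Subtree rooted at J contains: J, K
Count = 2

Answer: 2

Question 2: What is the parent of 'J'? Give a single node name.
Scan adjacency: J appears as child of L

Answer: L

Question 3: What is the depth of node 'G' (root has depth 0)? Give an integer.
Path from root to G: E -> G
Depth = number of edges = 1

Answer: 1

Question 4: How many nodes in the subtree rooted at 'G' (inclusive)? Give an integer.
Answer: 2

Derivation:
Subtree rooted at G contains: F, G
Count = 2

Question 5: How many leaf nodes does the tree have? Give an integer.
Answer: 6

Derivation:
Leaves (nodes with no children): A, C, D, F, H, K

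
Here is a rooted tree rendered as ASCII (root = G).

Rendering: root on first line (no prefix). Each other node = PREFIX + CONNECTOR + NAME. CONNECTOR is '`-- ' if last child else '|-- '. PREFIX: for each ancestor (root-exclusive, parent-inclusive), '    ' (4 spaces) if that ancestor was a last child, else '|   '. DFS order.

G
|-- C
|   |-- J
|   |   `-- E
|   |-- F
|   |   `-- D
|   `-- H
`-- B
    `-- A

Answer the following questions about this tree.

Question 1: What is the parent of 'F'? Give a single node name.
Answer: C

Derivation:
Scan adjacency: F appears as child of C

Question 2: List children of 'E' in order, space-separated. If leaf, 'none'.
Node E's children (from adjacency): (leaf)

Answer: none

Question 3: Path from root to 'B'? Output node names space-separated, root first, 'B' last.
Walk down from root: G -> B

Answer: G B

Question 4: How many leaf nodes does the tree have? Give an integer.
Answer: 4

Derivation:
Leaves (nodes with no children): A, D, E, H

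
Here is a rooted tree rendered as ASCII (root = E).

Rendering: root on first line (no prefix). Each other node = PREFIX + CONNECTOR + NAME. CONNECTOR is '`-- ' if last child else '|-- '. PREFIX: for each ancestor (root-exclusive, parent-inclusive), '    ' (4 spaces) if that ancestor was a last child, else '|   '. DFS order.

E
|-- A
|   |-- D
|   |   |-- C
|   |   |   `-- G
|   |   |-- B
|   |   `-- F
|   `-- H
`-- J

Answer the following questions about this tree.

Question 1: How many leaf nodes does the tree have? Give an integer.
Answer: 5

Derivation:
Leaves (nodes with no children): B, F, G, H, J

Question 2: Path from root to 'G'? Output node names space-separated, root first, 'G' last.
Walk down from root: E -> A -> D -> C -> G

Answer: E A D C G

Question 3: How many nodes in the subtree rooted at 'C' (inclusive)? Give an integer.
Subtree rooted at C contains: C, G
Count = 2

Answer: 2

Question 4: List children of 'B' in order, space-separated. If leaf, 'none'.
Node B's children (from adjacency): (leaf)

Answer: none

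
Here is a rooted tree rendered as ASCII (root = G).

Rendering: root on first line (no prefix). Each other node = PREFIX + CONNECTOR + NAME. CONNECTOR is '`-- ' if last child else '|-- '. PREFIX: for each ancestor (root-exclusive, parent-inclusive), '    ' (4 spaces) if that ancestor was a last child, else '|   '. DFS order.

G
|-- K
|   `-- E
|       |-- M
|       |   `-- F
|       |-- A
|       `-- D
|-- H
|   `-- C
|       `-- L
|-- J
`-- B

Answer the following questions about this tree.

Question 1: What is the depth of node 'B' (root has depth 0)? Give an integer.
Answer: 1

Derivation:
Path from root to B: G -> B
Depth = number of edges = 1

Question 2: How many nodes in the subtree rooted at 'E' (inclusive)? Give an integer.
Answer: 5

Derivation:
Subtree rooted at E contains: A, D, E, F, M
Count = 5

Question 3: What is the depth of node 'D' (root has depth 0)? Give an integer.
Path from root to D: G -> K -> E -> D
Depth = number of edges = 3

Answer: 3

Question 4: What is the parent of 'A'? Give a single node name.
Answer: E

Derivation:
Scan adjacency: A appears as child of E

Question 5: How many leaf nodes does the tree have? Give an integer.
Answer: 6

Derivation:
Leaves (nodes with no children): A, B, D, F, J, L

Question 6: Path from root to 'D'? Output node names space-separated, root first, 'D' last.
Answer: G K E D

Derivation:
Walk down from root: G -> K -> E -> D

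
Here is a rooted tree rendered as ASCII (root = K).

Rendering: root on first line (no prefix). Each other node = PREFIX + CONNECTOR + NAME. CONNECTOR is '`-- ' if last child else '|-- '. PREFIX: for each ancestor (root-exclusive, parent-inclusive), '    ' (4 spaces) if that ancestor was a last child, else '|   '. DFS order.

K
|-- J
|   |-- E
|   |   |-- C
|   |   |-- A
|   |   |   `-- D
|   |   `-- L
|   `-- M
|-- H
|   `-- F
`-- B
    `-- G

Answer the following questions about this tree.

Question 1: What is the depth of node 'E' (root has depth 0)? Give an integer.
Answer: 2

Derivation:
Path from root to E: K -> J -> E
Depth = number of edges = 2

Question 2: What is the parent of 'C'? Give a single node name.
Scan adjacency: C appears as child of E

Answer: E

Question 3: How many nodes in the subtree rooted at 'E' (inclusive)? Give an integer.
Subtree rooted at E contains: A, C, D, E, L
Count = 5

Answer: 5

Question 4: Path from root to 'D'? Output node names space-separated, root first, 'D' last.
Walk down from root: K -> J -> E -> A -> D

Answer: K J E A D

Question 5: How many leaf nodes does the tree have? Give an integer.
Answer: 6

Derivation:
Leaves (nodes with no children): C, D, F, G, L, M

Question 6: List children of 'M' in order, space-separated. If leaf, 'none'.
Node M's children (from adjacency): (leaf)

Answer: none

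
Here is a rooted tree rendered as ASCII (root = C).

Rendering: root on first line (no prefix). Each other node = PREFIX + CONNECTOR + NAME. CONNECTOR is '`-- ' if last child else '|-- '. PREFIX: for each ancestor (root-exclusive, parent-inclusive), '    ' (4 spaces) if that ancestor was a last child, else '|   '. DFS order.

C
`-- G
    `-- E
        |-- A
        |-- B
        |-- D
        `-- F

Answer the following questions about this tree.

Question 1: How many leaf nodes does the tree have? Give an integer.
Leaves (nodes with no children): A, B, D, F

Answer: 4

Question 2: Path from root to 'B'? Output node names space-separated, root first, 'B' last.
Answer: C G E B

Derivation:
Walk down from root: C -> G -> E -> B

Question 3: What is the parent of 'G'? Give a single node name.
Answer: C

Derivation:
Scan adjacency: G appears as child of C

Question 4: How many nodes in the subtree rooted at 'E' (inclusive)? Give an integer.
Answer: 5

Derivation:
Subtree rooted at E contains: A, B, D, E, F
Count = 5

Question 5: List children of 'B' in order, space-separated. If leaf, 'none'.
Answer: none

Derivation:
Node B's children (from adjacency): (leaf)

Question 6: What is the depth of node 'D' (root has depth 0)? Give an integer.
Answer: 3

Derivation:
Path from root to D: C -> G -> E -> D
Depth = number of edges = 3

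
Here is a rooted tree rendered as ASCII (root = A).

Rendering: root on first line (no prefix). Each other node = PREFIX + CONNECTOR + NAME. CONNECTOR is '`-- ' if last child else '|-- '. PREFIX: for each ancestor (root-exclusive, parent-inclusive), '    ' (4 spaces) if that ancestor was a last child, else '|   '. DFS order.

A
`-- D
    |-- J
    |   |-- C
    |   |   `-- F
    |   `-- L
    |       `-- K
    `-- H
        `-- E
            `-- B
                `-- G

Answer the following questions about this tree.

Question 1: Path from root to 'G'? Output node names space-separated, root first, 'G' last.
Walk down from root: A -> D -> H -> E -> B -> G

Answer: A D H E B G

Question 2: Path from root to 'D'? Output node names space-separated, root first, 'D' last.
Answer: A D

Derivation:
Walk down from root: A -> D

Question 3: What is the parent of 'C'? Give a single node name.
Scan adjacency: C appears as child of J

Answer: J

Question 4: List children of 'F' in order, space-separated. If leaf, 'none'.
Node F's children (from adjacency): (leaf)

Answer: none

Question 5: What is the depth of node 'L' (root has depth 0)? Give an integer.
Path from root to L: A -> D -> J -> L
Depth = number of edges = 3

Answer: 3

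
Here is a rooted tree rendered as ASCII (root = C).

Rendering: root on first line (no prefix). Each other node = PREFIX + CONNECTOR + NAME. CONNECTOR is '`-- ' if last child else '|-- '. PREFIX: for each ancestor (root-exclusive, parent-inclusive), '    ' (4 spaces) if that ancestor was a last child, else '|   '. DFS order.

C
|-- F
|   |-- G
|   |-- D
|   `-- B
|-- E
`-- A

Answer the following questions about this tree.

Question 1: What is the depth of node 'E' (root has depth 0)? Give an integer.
Path from root to E: C -> E
Depth = number of edges = 1

Answer: 1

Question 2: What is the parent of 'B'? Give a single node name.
Answer: F

Derivation:
Scan adjacency: B appears as child of F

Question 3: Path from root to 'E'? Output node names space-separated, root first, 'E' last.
Answer: C E

Derivation:
Walk down from root: C -> E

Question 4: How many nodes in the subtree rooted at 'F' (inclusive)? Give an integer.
Answer: 4

Derivation:
Subtree rooted at F contains: B, D, F, G
Count = 4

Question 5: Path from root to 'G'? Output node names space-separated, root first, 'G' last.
Walk down from root: C -> F -> G

Answer: C F G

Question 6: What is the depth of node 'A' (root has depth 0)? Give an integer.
Path from root to A: C -> A
Depth = number of edges = 1

Answer: 1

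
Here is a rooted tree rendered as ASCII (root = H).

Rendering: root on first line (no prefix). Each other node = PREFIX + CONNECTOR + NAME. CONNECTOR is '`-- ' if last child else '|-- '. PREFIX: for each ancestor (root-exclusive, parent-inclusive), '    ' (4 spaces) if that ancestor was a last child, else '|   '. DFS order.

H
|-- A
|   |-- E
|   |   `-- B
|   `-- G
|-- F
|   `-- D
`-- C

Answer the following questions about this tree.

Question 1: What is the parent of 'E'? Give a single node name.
Scan adjacency: E appears as child of A

Answer: A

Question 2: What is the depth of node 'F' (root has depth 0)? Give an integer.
Answer: 1

Derivation:
Path from root to F: H -> F
Depth = number of edges = 1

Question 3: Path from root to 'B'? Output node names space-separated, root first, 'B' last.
Answer: H A E B

Derivation:
Walk down from root: H -> A -> E -> B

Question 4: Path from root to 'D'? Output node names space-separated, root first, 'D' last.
Answer: H F D

Derivation:
Walk down from root: H -> F -> D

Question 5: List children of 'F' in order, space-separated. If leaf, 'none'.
Node F's children (from adjacency): D

Answer: D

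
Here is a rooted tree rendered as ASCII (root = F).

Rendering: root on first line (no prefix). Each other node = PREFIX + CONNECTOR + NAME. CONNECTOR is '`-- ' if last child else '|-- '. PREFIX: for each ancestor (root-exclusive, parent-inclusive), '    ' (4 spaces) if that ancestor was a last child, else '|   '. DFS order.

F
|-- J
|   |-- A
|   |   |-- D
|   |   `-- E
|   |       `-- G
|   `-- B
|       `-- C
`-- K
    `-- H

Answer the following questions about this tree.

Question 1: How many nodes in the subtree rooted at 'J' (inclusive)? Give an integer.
Answer: 7

Derivation:
Subtree rooted at J contains: A, B, C, D, E, G, J
Count = 7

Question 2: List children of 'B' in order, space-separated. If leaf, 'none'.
Answer: C

Derivation:
Node B's children (from adjacency): C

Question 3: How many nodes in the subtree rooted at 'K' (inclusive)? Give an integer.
Answer: 2

Derivation:
Subtree rooted at K contains: H, K
Count = 2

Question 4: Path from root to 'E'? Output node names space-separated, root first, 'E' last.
Walk down from root: F -> J -> A -> E

Answer: F J A E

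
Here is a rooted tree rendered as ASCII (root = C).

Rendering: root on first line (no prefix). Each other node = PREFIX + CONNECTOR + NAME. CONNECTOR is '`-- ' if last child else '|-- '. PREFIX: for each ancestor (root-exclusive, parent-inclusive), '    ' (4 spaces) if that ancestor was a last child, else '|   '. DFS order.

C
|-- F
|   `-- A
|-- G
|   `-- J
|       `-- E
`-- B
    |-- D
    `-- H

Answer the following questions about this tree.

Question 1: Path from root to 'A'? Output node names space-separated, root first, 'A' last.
Walk down from root: C -> F -> A

Answer: C F A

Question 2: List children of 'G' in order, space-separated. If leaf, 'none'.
Node G's children (from adjacency): J

Answer: J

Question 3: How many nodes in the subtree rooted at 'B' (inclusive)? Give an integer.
Answer: 3

Derivation:
Subtree rooted at B contains: B, D, H
Count = 3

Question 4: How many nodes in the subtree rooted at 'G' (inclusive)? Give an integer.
Subtree rooted at G contains: E, G, J
Count = 3

Answer: 3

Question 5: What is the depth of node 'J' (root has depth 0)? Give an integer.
Answer: 2

Derivation:
Path from root to J: C -> G -> J
Depth = number of edges = 2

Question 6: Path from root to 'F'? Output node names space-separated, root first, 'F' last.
Answer: C F

Derivation:
Walk down from root: C -> F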